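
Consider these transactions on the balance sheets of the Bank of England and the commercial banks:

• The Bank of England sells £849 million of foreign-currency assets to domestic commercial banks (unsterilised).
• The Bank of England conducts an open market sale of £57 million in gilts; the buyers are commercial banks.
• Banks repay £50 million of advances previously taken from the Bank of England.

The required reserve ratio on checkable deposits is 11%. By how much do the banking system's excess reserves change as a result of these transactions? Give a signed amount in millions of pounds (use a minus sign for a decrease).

-£956 million

FX sale £849 million: reserves −£849M, deposits 0.
OMO sale (to banks) £57 million: reserves −£57M, deposits 0.
Discount-window repayment £50 million: reserves −£50M, deposits 0.
Totals: Δreserves = −£956M, Δdeposits = 0.
Δrequired reserves = 11% × 0 = 0.
Δexcess reserves = Δreserves − Δrequired = −£956M − (0) = -£956 million.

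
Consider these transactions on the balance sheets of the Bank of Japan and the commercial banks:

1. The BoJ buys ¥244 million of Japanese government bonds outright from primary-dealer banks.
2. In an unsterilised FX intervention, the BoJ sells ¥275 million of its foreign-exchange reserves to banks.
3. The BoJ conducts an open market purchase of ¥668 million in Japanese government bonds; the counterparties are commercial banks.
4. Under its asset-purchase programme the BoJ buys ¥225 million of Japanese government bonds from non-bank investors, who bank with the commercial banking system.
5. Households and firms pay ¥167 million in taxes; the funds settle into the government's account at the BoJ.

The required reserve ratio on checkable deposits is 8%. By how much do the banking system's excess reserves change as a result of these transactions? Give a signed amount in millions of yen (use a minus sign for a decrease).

+¥690.36 million

OMO purchase (from banks) ¥244 million: reserves +¥244M, deposits 0.
FX sale ¥275 million: reserves −¥275M, deposits 0.
OMO purchase (from banks) ¥668 million: reserves +¥668M, deposits 0.
Asset purchase (from non-banks) ¥225 million: reserves +¥225M, deposits +¥225M.
Government account inflow ¥167 million: reserves −¥167M, deposits −¥167M.
Totals: Δreserves = +¥695M, Δdeposits = +¥58M.
Δrequired reserves = 8% × +¥58M = +¥4.64M.
Δexcess reserves = Δreserves − Δrequired = +¥695M − (+¥4.64M) = +¥690.36 million.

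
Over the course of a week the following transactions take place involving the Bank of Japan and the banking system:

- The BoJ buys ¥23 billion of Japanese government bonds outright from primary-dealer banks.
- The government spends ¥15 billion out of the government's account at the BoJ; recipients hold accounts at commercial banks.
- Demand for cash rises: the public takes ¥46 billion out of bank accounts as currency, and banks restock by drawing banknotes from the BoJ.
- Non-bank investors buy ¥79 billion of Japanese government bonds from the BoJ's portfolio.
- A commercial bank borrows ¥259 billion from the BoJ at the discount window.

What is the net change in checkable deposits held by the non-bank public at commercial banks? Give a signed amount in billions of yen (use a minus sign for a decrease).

BoJ balance sheet:
  Assets:      Securities −¥56B, Loans to banks +¥259B
  Liabilities: Bank reserves +¥172B, Currency in circulation +¥46B, Government deposits −¥15B
Commercial banking system:
  Assets:      Reserves at CB +¥172B, Securities −¥23B
  Liabilities: Checkable deposits −¥110B, Borrowings from CB +¥259B
So the change in checkable deposits held by the non-bank public at commercial banks is -¥110 billion.

-¥110 billion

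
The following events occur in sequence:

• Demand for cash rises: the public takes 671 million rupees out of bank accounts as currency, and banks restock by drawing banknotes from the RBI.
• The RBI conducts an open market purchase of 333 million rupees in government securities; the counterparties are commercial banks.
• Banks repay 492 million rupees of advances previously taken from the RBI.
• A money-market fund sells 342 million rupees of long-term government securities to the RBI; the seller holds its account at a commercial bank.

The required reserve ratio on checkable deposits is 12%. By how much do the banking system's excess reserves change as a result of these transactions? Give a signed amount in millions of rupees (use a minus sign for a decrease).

-448.52 million

Currency withdrawal 671 million rupees: reserves −671M, deposits −671M.
OMO purchase (from banks) 333 million rupees: reserves +333M, deposits 0.
Discount-window repayment 492 million rupees: reserves −492M, deposits 0.
Asset purchase (from non-banks) 342 million rupees: reserves +342M, deposits +342M.
Totals: Δreserves = −488M, Δdeposits = −329M.
Δrequired reserves = 12% × −329M = −39.48M.
Δexcess reserves = Δreserves − Δrequired = −488M − (−39.48M) = -448.52 million.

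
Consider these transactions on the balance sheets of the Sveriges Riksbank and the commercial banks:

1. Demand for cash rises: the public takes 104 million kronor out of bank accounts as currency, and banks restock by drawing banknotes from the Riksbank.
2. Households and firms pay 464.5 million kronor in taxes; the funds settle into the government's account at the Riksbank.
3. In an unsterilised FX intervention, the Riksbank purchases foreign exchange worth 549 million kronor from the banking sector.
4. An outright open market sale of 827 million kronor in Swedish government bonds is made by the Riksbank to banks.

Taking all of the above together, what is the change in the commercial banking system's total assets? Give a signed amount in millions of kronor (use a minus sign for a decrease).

-568.5 million

Currency withdrawal 104 million kronor: bank balance sheets shrink → −104M.
Government account inflow 464.5 million kronor: bank balance sheets shrink → −464.5M.
FX purchase 549 million kronor: just an asset swap on bank balance sheets → 0.
OMO sale (to banks) 827 million kronor: just an asset swap on bank balance sheets → 0.
Net: −104 − 464.5 + 0 + 0 = -568.5 million.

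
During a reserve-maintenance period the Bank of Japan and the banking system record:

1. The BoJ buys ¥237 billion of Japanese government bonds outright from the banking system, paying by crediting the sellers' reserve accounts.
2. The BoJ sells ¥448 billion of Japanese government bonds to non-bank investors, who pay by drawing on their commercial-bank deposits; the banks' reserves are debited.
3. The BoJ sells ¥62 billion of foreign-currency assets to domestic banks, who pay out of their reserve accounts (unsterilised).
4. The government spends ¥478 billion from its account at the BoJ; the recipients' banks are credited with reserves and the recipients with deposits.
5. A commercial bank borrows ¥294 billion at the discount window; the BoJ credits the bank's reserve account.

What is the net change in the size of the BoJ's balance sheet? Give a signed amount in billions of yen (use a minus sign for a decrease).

+¥21 billion

OMO purchase (from banks) ¥237 billion: a BoJ asset is acquired → +¥237B.
Asset sale (to non-banks) ¥448 billion: a BoJ asset is shed → −¥448B.
FX sale ¥62 billion: a BoJ asset is shed → −¥62B.
Government spending ¥478 billion: only the composition of liabilities changes → 0.
Discount-window loan ¥294 billion: a BoJ asset is acquired → +¥294B.
Net: 237 − 448 − 62 + 0 + 294 = +¥21 billion.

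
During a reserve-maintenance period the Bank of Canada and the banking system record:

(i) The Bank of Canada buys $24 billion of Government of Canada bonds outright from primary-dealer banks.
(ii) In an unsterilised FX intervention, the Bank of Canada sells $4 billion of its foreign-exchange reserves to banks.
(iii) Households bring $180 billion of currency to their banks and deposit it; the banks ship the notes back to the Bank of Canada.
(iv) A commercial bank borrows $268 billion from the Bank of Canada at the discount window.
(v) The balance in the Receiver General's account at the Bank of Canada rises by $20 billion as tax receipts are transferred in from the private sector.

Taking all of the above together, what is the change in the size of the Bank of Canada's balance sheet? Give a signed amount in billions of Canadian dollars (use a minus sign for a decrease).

Bank of Canada balance sheet:
  Assets:      Securities +$24B, Loans to banks +$268B, Foreign assets −$4B
  Liabilities: Bank reserves +$448B, Currency in circulation −$180B, Government deposits +$20B
Change in total Bank of Canada assets = +$288 billion.

+$288 billion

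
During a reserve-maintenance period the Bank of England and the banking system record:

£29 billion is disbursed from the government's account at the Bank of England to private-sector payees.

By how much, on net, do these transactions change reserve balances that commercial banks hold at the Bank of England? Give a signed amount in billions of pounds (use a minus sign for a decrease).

+£29 billion

Government spending £29 billion: government payments flow into bank reserve accounts → +£29B.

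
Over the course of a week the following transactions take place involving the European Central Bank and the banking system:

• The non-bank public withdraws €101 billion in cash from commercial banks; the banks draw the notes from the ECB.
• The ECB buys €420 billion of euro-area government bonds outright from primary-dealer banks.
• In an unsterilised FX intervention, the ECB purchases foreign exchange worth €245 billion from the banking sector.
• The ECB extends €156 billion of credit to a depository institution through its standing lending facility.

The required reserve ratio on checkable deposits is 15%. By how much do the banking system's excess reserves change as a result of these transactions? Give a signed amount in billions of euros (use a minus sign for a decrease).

Currency withdrawal €101 billion: reserves −€101B, deposits −€101B.
OMO purchase (from banks) €420 billion: reserves +€420B, deposits 0.
FX purchase €245 billion: reserves +€245B, deposits 0.
Discount-window loan €156 billion: reserves +€156B, deposits 0.
Totals: Δreserves = +€720B, Δdeposits = −€101B.
Δrequired reserves = 15% × −€101B = −€15.15B.
Δexcess reserves = Δreserves − Δrequired = +€720B − (−€15.15B) = +€735.15 billion.

+€735.15 billion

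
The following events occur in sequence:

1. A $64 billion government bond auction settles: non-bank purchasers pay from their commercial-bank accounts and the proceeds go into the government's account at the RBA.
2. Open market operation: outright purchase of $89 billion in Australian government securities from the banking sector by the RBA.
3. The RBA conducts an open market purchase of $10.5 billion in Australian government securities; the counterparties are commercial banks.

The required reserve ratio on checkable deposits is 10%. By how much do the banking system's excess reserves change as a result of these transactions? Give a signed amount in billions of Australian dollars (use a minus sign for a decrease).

Government account inflow $64 billion: reserves −$64B, deposits −$64B.
OMO purchase (from banks) $89 billion: reserves +$89B, deposits 0.
OMO purchase (from banks) $10.5 billion: reserves +$10.5B, deposits 0.
Totals: Δreserves = +$35.5B, Δdeposits = −$64B.
Δrequired reserves = 10% × −$64B = −$6.4B.
Δexcess reserves = Δreserves − Δrequired = +$35.5B − (−$6.4B) = +$41.9 billion.

+$41.9 billion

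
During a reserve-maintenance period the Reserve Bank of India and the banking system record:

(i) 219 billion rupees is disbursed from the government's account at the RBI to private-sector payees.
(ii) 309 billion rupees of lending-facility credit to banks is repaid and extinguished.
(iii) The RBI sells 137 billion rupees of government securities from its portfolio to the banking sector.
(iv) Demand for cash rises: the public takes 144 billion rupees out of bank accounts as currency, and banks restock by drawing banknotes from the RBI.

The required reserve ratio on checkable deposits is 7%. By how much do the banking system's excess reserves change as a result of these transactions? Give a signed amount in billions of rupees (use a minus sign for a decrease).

-376.25 billion

Government spending 219 billion rupees: reserves +219B, deposits +219B.
Discount-window repayment 309 billion rupees: reserves −309B, deposits 0.
OMO sale (to banks) 137 billion rupees: reserves −137B, deposits 0.
Currency withdrawal 144 billion rupees: reserves −144B, deposits −144B.
Totals: Δreserves = −371B, Δdeposits = +75B.
Δrequired reserves = 7% × +75B = +5.25B.
Δexcess reserves = Δreserves − Δrequired = −371B − (+5.25B) = -376.25 billion.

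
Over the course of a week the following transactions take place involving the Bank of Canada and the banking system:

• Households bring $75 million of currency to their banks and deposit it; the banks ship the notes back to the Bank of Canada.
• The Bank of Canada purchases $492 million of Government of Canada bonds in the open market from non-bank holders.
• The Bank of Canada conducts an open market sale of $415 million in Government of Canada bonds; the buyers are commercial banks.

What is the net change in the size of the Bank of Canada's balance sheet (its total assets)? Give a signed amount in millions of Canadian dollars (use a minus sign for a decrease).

+$77 million

Currency deposit $75 million: only the composition of liabilities changes → 0.
Asset purchase (from non-banks) $492 million: a Bank of Canada asset is acquired → +$492M.
OMO sale (to banks) $415 million: a Bank of Canada asset is shed → −$415M.
Net: 0 + 492 − 415 = +$77 million.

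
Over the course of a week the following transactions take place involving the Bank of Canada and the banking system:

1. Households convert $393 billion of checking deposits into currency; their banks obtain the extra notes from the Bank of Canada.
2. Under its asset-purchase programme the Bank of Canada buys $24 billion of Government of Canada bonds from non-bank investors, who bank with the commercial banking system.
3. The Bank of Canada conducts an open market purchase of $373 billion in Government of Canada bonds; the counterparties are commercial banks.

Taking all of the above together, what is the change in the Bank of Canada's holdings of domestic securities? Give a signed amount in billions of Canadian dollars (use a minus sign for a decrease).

Currency withdrawal $393 billion: the Bank of Canada's securities portfolio is untouched → 0.
Asset purchase (from non-banks) $24 billion: securities added to the Bank of Canada's portfolio → +$24B.
OMO purchase (from banks) $373 billion: securities added to the Bank of Canada's portfolio → +$373B.
Net: 0 + 24 + 373 = +$397 billion.

+$397 billion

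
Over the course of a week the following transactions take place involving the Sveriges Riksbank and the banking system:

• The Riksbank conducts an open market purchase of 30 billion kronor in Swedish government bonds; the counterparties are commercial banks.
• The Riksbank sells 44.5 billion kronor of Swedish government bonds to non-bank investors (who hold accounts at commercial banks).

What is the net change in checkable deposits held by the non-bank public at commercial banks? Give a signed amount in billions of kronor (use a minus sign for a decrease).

-44.5 billion

OMO purchase (from banks) 30 billion kronor: the counterparty is a bank, so public deposits are unchanged → 0.
Asset sale (to non-banks) 44.5 billion kronor: non-bank counterparties' bank balances fall → −44.5B.
Net: 0 − 44.5 = -44.5 billion.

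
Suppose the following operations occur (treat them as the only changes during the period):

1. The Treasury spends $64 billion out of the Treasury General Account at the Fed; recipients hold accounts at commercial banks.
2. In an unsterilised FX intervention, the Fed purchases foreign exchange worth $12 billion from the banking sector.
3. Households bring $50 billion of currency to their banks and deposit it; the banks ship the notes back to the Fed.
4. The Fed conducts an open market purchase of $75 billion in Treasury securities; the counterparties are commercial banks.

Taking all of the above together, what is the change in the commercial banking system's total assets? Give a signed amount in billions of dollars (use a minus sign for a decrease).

+$114 billion

Government spending $64 billion: bank balance sheets expand → +$64B.
FX purchase $12 billion: just an asset swap on bank balance sheets → 0.
Currency deposit $50 billion: bank balance sheets expand → +$50B.
OMO purchase (from banks) $75 billion: just an asset swap on bank balance sheets → 0.
Net: 64 + 0 + 50 + 0 = +$114 billion.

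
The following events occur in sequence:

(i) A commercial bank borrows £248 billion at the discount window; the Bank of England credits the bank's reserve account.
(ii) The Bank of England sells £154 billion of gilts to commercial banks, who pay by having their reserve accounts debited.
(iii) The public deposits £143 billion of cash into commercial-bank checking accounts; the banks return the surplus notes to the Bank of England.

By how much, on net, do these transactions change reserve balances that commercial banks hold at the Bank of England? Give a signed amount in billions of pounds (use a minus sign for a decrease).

Bank of England balance sheet:
  Assets:      Securities −£154B, Loans to banks +£248B
  Liabilities: Bank reserves +£237B, Currency in circulation −£143B
So the change in reserve balances that commercial banks hold at the Bank of England is +£237 billion.

+£237 billion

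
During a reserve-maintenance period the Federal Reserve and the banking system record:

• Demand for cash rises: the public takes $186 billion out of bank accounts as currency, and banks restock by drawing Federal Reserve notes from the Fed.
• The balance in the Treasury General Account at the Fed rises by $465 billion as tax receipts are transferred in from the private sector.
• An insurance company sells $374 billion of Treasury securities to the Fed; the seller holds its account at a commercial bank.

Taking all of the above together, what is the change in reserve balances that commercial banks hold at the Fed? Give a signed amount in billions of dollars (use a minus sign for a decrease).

-$277 billion

Fed balance sheet:
  Assets:      Securities +$374B
  Liabilities: Bank reserves −$277B, Currency in circulation +$186B, Government deposits +$465B
Commercial banking system:
  Assets:      Reserves at CB −$277B
  Liabilities: Checkable deposits −$277B
So the change in reserve balances that commercial banks hold at the Fed is -$277 billion.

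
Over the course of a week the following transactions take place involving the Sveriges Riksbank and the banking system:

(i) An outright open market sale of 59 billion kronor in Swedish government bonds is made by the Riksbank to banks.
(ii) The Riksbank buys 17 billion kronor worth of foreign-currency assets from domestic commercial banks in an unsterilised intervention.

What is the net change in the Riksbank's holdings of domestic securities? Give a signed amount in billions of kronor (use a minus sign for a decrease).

-59 billion

OMO sale (to banks) 59 billion kronor: securities removed from the Riksbank's portfolio → −59B.
FX purchase 17 billion kronor: the Riksbank's securities portfolio is untouched → 0.
Net: −59 + 0 = -59 billion.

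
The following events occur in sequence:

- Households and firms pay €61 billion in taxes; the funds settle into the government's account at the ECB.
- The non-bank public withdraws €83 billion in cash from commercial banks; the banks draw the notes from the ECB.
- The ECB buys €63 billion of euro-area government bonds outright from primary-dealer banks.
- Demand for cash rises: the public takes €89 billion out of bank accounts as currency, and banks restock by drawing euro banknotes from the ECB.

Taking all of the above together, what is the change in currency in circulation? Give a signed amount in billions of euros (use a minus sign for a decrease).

+€172 billion

Government account inflow €61 billion: no currency enters or leaves circulation → 0.
Currency withdrawal €83 billion: notes leave the central bank → +€83B.
OMO purchase (from banks) €63 billion: no currency enters or leaves circulation → 0.
Currency withdrawal €89 billion: notes leave the central bank → +€89B.
Net: 0 + 83 + 0 + 89 = +€172 billion.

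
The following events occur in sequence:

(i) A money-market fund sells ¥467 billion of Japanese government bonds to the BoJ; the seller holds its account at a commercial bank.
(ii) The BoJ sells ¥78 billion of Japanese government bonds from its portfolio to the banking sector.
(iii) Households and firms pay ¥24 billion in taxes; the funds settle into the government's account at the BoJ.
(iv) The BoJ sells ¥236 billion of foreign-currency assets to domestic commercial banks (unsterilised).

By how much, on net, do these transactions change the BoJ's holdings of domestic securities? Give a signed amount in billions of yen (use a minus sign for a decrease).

+¥389 billion

BoJ balance sheet:
  Assets:      Securities +¥389B, Foreign assets −¥236B
  Liabilities: Bank reserves +¥129B, Government deposits +¥24B
So the change in the BoJ's holdings of domestic securities is +¥389 billion.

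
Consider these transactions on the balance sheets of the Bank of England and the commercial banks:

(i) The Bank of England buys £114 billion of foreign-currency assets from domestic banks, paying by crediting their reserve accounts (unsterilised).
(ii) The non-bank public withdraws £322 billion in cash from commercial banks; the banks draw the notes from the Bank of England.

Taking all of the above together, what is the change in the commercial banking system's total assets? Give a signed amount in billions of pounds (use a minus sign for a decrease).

Bank of England balance sheet:
  Assets:      Foreign assets +£114B
  Liabilities: Bank reserves −£208B, Currency in circulation +£322B
Commercial banking system:
  Assets:      Reserves at CB −£208B, Foreign assets −£114B
  Liabilities: Checkable deposits −£322B
Change in total bank assets = -£322 billion.

-£322 billion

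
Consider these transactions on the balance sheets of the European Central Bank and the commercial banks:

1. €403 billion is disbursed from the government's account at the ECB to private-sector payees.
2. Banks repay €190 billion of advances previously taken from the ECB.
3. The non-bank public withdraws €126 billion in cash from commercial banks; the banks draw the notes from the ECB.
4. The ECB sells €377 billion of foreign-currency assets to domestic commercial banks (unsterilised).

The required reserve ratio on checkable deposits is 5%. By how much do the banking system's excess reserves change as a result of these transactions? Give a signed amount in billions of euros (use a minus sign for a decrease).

-€303.85 billion

Government spending €403 billion: reserves +€403B, deposits +€403B.
Discount-window repayment €190 billion: reserves −€190B, deposits 0.
Currency withdrawal €126 billion: reserves −€126B, deposits −€126B.
FX sale €377 billion: reserves −€377B, deposits 0.
Totals: Δreserves = −€290B, Δdeposits = +€277B.
Δrequired reserves = 5% × +€277B = +€13.85B.
Δexcess reserves = Δreserves − Δrequired = −€290B − (+€13.85B) = -€303.85 billion.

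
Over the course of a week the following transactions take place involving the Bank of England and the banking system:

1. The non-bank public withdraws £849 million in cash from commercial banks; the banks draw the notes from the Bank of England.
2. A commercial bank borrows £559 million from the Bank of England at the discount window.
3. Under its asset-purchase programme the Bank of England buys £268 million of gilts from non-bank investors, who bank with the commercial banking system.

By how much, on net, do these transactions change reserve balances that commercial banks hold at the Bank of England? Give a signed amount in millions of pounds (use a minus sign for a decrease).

-£22 million

Currency withdrawal £849 million: banks swap reserves for currency → −£849M.
Discount-window loan £559 million: the loan is credited to the bank's reserve account → +£559M.
Asset purchase (from non-banks) £268 million: the Bank of England pays by crediting reserve accounts → +£268M.
Net: −849 + 559 + 268 = -£22 million.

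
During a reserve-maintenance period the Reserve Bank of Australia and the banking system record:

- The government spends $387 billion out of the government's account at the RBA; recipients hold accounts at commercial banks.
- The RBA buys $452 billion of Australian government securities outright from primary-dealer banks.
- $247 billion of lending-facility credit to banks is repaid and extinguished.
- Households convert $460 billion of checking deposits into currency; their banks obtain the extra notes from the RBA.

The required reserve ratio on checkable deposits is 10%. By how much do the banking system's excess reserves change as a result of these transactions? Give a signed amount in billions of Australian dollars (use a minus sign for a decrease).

Government spending $387 billion: reserves +$387B, deposits +$387B.
OMO purchase (from banks) $452 billion: reserves +$452B, deposits 0.
Discount-window repayment $247 billion: reserves −$247B, deposits 0.
Currency withdrawal $460 billion: reserves −$460B, deposits −$460B.
Totals: Δreserves = +$132B, Δdeposits = −$73B.
Δrequired reserves = 10% × −$73B = −$7.3B.
Δexcess reserves = Δreserves − Δrequired = +$132B − (−$7.3B) = +$139.3 billion.

+$139.3 billion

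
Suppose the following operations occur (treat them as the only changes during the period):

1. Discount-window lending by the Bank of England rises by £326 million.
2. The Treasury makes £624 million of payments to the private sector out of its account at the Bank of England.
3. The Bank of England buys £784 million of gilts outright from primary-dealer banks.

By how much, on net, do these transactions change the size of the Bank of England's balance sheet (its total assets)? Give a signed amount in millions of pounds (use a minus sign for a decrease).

+£1110 million

Discount-window loan £326 million: a Bank of England asset is acquired → +£326M.
Government spending £624 million: only the composition of liabilities changes → 0.
OMO purchase (from banks) £784 million: a Bank of England asset is acquired → +£784M.
Net: 326 + 0 + 784 = +£1110 million.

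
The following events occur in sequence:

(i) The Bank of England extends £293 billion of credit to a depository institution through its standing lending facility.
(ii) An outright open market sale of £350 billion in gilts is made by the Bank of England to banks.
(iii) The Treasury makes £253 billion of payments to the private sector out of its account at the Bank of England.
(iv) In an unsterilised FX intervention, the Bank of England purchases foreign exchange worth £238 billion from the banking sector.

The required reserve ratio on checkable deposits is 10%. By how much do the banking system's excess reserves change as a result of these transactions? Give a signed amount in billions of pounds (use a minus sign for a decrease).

Discount-window loan £293 billion: reserves +£293B, deposits 0.
OMO sale (to banks) £350 billion: reserves −£350B, deposits 0.
Government spending £253 billion: reserves +£253B, deposits +£253B.
FX purchase £238 billion: reserves +£238B, deposits 0.
Totals: Δreserves = +£434B, Δdeposits = +£253B.
Δrequired reserves = 10% × +£253B = +£25.3B.
Δexcess reserves = Δreserves − Δrequired = +£434B − (+£25.3B) = +£408.7 billion.

+£408.7 billion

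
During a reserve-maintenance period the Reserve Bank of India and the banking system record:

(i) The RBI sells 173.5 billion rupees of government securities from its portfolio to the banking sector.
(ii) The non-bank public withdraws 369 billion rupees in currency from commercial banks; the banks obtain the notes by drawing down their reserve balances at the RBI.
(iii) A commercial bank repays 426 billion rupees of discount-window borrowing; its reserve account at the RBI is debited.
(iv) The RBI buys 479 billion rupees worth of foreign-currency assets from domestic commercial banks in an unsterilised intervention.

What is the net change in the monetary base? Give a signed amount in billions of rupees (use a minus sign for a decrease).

-120.5 billion

OMO sale (to banks) 173.5 billion rupees: RBI balance sheet contracts → −173.5B.
Currency withdrawal 369 billion rupees: just a shift between currency and reserves — both are base money → 0.
Discount-window repayment 426 billion rupees: RBI balance sheet contracts → −426B.
FX purchase 479 billion rupees: RBI balance sheet expands → +479B.
Net: −173.5 + 0 − 426 + 479 = -120.5 billion.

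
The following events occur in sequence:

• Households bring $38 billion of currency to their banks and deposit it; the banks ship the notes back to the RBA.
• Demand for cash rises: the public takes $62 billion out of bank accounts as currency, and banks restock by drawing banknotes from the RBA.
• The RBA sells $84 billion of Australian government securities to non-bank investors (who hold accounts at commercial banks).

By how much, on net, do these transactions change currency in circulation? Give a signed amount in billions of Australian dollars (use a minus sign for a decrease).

RBA balance sheet:
  Assets:      Securities −$84B
  Liabilities: Bank reserves −$108B, Currency in circulation +$24B
So the change in currency in circulation is +$24 billion.

+$24 billion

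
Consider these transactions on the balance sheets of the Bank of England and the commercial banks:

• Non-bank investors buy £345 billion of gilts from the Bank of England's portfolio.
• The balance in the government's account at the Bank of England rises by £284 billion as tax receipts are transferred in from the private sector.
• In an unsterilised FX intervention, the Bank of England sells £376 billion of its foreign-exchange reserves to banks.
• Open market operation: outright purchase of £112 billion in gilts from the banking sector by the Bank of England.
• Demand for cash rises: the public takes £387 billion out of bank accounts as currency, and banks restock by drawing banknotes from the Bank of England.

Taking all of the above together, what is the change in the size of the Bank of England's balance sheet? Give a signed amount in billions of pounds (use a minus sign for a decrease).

Bank of England balance sheet:
  Assets:      Securities −£233B, Foreign assets −£376B
  Liabilities: Bank reserves −£1280B, Currency in circulation +£387B, Government deposits +£284B
Change in total Bank of England assets = -£609 billion.

-£609 billion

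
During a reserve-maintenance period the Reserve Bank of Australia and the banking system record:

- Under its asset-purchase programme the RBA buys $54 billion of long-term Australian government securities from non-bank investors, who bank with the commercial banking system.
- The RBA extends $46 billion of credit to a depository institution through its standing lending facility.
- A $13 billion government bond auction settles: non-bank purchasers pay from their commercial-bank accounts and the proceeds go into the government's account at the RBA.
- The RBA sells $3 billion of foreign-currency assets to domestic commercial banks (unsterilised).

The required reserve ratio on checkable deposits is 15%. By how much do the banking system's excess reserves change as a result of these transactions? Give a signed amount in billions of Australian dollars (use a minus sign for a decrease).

+$77.85 billion

Asset purchase (from non-banks) $54 billion: reserves +$54B, deposits +$54B.
Discount-window loan $46 billion: reserves +$46B, deposits 0.
Government account inflow $13 billion: reserves −$13B, deposits −$13B.
FX sale $3 billion: reserves −$3B, deposits 0.
Totals: Δreserves = +$84B, Δdeposits = +$41B.
Δrequired reserves = 15% × +$41B = +$6.15B.
Δexcess reserves = Δreserves − Δrequired = +$84B − (+$6.15B) = +$77.85 billion.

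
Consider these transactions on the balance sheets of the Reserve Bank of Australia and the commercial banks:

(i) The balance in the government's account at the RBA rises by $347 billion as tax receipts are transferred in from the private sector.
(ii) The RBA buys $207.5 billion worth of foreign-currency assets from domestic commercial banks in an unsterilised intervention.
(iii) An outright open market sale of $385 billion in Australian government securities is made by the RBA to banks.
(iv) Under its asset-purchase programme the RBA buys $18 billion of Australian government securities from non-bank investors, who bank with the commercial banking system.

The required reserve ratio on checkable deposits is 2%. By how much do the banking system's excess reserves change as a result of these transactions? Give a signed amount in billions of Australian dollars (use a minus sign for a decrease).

Government account inflow $347 billion: reserves −$347B, deposits −$347B.
FX purchase $207.5 billion: reserves +$207.5B, deposits 0.
OMO sale (to banks) $385 billion: reserves −$385B, deposits 0.
Asset purchase (from non-banks) $18 billion: reserves +$18B, deposits +$18B.
Totals: Δreserves = −$506.5B, Δdeposits = −$329B.
Δrequired reserves = 2% × −$329B = −$6.58B.
Δexcess reserves = Δreserves − Δrequired = −$506.5B − (−$6.58B) = -$499.92 billion.

-$499.92 billion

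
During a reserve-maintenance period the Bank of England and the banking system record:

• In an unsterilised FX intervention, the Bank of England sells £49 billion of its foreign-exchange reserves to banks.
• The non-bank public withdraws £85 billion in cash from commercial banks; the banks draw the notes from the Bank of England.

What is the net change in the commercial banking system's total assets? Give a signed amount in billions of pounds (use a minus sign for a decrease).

-£85 billion

Bank of England balance sheet:
  Assets:      Foreign assets −£49B
  Liabilities: Bank reserves −£134B, Currency in circulation +£85B
Commercial banking system:
  Assets:      Reserves at CB −£134B, Foreign assets +£49B
  Liabilities: Checkable deposits −£85B
Change in total bank assets = -£85 billion.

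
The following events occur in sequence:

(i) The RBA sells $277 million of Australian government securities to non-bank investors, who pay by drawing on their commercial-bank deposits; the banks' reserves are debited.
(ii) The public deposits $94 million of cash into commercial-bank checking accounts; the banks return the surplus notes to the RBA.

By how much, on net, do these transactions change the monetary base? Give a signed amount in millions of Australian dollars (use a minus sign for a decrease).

Asset sale (to non-banks) $277 million: RBA balance sheet contracts → −$277M.
Currency deposit $94 million: just a shift between currency and reserves — both are base money → 0.
Net: −277 + 0 = -$277 million.

-$277 million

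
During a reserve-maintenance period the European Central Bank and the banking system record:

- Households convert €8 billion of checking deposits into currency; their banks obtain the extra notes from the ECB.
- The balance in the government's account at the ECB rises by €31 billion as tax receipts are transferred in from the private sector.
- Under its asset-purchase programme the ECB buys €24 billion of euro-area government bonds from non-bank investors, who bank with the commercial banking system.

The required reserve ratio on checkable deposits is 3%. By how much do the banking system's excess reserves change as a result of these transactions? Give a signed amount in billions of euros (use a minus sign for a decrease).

Currency withdrawal €8 billion: reserves −€8B, deposits −€8B.
Government account inflow €31 billion: reserves −€31B, deposits −€31B.
Asset purchase (from non-banks) €24 billion: reserves +€24B, deposits +€24B.
Totals: Δreserves = −€15B, Δdeposits = −€15B.
Δrequired reserves = 3% × −€15B = −€0.45B.
Δexcess reserves = Δreserves − Δrequired = −€15B − (−€0.45B) = -€14.55 billion.

-€14.55 billion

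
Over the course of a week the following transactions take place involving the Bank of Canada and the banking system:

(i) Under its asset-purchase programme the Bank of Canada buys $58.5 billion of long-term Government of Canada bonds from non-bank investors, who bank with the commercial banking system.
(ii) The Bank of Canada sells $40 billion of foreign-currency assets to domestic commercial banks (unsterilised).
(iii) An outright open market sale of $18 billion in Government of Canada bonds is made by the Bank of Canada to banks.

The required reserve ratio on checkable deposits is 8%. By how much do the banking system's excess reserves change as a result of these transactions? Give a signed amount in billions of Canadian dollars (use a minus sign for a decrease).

Asset purchase (from non-banks) $58.5 billion: reserves +$58.5B, deposits +$58.5B.
FX sale $40 billion: reserves −$40B, deposits 0.
OMO sale (to banks) $18 billion: reserves −$18B, deposits 0.
Totals: Δreserves = +$0.5B, Δdeposits = +$58.5B.
Δrequired reserves = 8% × +$58.5B = +$4.68B.
Δexcess reserves = Δreserves − Δrequired = +$0.5B − (+$4.68B) = -$4.18 billion.

-$4.18 billion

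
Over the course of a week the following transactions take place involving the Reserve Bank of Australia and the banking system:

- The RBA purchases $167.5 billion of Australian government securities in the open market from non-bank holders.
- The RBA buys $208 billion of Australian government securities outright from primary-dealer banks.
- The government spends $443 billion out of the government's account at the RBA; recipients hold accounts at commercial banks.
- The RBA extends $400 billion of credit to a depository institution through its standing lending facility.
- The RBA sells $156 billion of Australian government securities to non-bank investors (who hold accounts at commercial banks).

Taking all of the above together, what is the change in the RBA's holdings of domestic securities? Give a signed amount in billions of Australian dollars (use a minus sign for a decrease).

RBA balance sheet:
  Assets:      Securities +$219.5B, Loans to banks +$400B
  Liabilities: Bank reserves +$1062.5B, Government deposits −$443B
Commercial banking system:
  Assets:      Reserves at CB +$1062.5B, Securities −$208B
  Liabilities: Checkable deposits +$454.5B, Borrowings from CB +$400B
So the change in the RBA's holdings of domestic securities is +$219.5 billion.

+$219.5 billion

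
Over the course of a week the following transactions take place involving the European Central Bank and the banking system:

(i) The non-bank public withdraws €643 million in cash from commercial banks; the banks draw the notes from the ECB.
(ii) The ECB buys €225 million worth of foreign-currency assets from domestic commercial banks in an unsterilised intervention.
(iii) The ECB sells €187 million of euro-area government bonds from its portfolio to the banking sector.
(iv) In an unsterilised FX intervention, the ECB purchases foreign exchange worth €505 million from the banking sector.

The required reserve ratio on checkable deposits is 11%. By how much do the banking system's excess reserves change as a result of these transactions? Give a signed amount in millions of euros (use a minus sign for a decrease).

Currency withdrawal €643 million: reserves −€643M, deposits −€643M.
FX purchase €225 million: reserves +€225M, deposits 0.
OMO sale (to banks) €187 million: reserves −€187M, deposits 0.
FX purchase €505 million: reserves +€505M, deposits 0.
Totals: Δreserves = −€100M, Δdeposits = −€643M.
Δrequired reserves = 11% × −€643M = −€70.73M.
Δexcess reserves = Δreserves − Δrequired = −€100M − (−€70.73M) = -€29.27 million.

-€29.27 million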